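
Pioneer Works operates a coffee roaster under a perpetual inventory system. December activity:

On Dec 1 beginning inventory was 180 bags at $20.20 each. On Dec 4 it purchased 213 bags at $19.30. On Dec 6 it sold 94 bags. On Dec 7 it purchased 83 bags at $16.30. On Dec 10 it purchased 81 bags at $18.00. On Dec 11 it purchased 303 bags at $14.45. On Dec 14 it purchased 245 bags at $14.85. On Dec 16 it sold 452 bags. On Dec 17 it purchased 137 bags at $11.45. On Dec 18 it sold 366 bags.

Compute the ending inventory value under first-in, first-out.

Dec 6, 94 sold [FIFO — oldest first]: 94 @ $20.20 = $1,898.80
Dec 16, 452 sold [FIFO — oldest first]: 86 @ $20.20 + 213 @ $19.30 + 83 @ $16.30 + 70 @ $18.00 = $8,461.00
Dec 18, 366 sold [FIFO — oldest first]: 11 @ $18.00 + 303 @ $14.45 + 52 @ $14.85 = $5,348.55
Total COGS = $1,898.80 + $8,461.00 + $5,348.55 = $15,708.35
Ending inventory: 193 @ $14.85 + 137 @ $11.45 = $4,434.70

Ending inventory = $4,434.70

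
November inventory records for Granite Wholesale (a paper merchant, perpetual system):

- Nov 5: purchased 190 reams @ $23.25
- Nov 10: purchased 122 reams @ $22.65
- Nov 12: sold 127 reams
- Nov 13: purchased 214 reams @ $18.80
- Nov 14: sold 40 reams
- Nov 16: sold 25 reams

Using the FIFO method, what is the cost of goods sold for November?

COGS = $4,462.80

Nov 12, 127 sold [FIFO — oldest first]: 127 @ $23.25 = $2,952.75
Nov 14, 40 sold [FIFO — oldest first]: 40 @ $23.25 = $930.00
Nov 16, 25 sold [FIFO — oldest first]: 23 @ $23.25 + 2 @ $22.65 = $580.05
Total COGS = $2,952.75 + $930.00 + $580.05 = $4,462.80
Ending inventory: 120 @ $22.65 + 214 @ $18.80 = $6,741.20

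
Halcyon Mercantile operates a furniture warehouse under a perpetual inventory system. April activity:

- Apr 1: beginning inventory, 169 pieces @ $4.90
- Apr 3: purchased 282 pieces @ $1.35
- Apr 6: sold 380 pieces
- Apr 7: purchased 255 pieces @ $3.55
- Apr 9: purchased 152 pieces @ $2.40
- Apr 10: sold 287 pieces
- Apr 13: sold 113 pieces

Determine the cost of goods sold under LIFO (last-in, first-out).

COGS = $2,106.10

Apr 6, 380 sold [LIFO — newest first]: 282 @ $1.35 + 98 @ $4.90 = $860.90
Apr 10, 287 sold [LIFO — newest first]: 152 @ $2.40 + 135 @ $3.55 = $844.05
Apr 13, 113 sold [LIFO — newest first]: 113 @ $3.55 = $401.15
Total COGS = $860.90 + $844.05 + $401.15 = $2,106.10
Ending inventory: 71 @ $4.90 + 7 @ $3.55 = $372.75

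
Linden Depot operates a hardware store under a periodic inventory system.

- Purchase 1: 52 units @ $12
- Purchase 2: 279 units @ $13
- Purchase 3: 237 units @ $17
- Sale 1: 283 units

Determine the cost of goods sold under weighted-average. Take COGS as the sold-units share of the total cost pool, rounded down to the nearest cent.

Sale 1, sell 283: 283/568 × $8,280.00 → $4,125.42
Ending inventory (cost pool remaining) = $4,154.58
Check: goods available $8,280.00 = COGS $4,125.42 + ending $4,154.58

COGS = $4,125.42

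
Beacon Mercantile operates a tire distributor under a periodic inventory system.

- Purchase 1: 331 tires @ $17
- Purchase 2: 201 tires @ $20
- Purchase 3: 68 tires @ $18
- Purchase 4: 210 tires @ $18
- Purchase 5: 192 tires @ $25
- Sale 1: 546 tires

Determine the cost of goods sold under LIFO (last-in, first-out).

Sale 1 (546) [LIFO — newest first]: 192 @ $25 + 210 @ $18 + 68 @ $18 + 76 @ $20 = $11,324
Ending inventory: 331 @ $17 + 125 @ $20 = $8,127
Check: goods available $19,451 = COGS $11,324 + ending $8,127

COGS = $11,324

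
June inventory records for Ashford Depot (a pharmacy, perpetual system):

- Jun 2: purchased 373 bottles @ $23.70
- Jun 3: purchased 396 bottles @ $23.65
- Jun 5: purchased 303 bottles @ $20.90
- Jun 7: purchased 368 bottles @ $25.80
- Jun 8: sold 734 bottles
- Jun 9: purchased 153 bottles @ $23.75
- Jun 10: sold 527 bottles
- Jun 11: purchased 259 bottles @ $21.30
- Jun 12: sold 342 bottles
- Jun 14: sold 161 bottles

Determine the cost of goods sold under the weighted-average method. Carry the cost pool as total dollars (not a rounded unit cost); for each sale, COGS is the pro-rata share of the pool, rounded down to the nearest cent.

COGS = $41,192.25

After Jun 2: 373 on hand, pool $8,840.10 (≈ $23.7000 each)
After Jun 3: 769 on hand, pool $18,205.50 (≈ $23.6743 each)
After Jun 5: 1072 on hand, pool $24,538.20 (≈ $22.8901 each)
After Jun 7: 1440 on hand, pool $34,032.60 (≈ $23.6337 each)
Jun 8, sell 734: 734/1440 × $34,032.60 → $17,347.17
After Jun 9: 859 on hand, pool $20,319.18 (≈ $23.6545 each)
Jun 10, sell 527: 527/859 × $20,319.18 → $12,465.89
After Jun 11: 591 on hand, pool $13,369.99 (≈ $22.6227 each)
Jun 12, sell 342: 342/591 × $13,369.99 → $7,736.94
Jun 14, sell 161: 161/249 × $5,633.05 → $3,642.25
Total COGS = $17,347.17 + $12,465.89 + $7,736.94 + $3,642.25 = $41,192.25
Ending inventory (cost pool remaining) = $1,990.80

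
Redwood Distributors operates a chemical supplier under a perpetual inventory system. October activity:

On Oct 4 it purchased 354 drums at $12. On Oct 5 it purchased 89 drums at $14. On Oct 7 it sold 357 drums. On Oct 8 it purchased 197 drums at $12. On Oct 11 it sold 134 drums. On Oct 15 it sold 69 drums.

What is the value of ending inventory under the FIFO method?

Oct 7, 357 sold [FIFO — oldest first]: 354 @ $12 + 3 @ $14 = $4,290
Oct 11, 134 sold [FIFO — oldest first]: 86 @ $14 + 48 @ $12 = $1,780
Oct 15, 69 sold [FIFO — oldest first]: 69 @ $12 = $828
Total COGS = $4,290 + $1,780 + $828 = $6,898
Ending inventory: 80 @ $12 = $960
Check: goods available $7,858 = COGS $6,898 + ending $960

Ending inventory = $960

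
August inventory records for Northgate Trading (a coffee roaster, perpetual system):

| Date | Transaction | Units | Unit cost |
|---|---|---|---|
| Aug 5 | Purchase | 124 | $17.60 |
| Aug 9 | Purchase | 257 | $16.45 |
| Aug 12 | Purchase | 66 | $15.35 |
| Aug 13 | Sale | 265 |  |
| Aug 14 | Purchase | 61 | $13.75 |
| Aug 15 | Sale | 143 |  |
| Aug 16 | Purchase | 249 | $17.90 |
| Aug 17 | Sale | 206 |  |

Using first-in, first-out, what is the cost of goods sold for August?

COGS = $10,159.30

Aug 13, 265 sold [FIFO — oldest first]: 124 @ $17.60 + 141 @ $16.45 = $4,501.85
Aug 15, 143 sold [FIFO — oldest first]: 116 @ $16.45 + 27 @ $15.35 = $2,322.65
Aug 17, 206 sold [FIFO — oldest first]: 39 @ $15.35 + 61 @ $13.75 + 106 @ $17.90 = $3,334.80
Total COGS = $4,501.85 + $2,322.65 + $3,334.80 = $10,159.30
Ending inventory: 143 @ $17.90 = $2,559.70
Check: goods available $12,719.00 = COGS $10,159.30 + ending $2,559.70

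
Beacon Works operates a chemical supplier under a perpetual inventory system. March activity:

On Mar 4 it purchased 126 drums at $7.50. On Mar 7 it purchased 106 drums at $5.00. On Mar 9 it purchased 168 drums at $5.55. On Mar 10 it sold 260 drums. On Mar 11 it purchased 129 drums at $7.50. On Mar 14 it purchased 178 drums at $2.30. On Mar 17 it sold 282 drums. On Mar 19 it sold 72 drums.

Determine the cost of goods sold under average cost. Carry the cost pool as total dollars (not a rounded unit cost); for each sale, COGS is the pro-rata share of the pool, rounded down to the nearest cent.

COGS = $3,322.52

After Mar 4: 126 on hand, pool $945.00 (≈ $7.5000 each)
After Mar 7: 232 on hand, pool $1,475.00 (≈ $6.3578 each)
After Mar 9: 400 on hand, pool $2,407.40 (≈ $6.0185 each)
Mar 10, sell 260: 260/400 × $2,407.40 → $1,564.81
After Mar 11: 269 on hand, pool $1,810.09 (≈ $6.7290 each)
After Mar 14: 447 on hand, pool $2,219.49 (≈ $4.9653 each)
Mar 17, sell 282: 282/447 × $2,219.49 → $1,400.21
Mar 19, sell 72: 72/165 × $819.28 → $357.50
Total COGS = $1,564.81 + $1,400.21 + $357.50 = $3,322.52
Ending inventory (cost pool remaining) = $461.78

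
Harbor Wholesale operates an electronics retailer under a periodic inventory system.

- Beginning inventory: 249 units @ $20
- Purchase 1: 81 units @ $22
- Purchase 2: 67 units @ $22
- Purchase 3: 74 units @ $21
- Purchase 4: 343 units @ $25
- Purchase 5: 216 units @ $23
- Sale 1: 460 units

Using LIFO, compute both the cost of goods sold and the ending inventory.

COGS = $11,068; ending inventory = $12,265

Sale 1 (460) [LIFO — newest first]: 216 @ $23 + 244 @ $25 = $11,068
Ending inventory: 249 @ $20 + 81 @ $22 + 67 @ $22 + 74 @ $21 + 99 @ $25 = $12,265
Check: goods available $23,333 = COGS $11,068 + ending $12,265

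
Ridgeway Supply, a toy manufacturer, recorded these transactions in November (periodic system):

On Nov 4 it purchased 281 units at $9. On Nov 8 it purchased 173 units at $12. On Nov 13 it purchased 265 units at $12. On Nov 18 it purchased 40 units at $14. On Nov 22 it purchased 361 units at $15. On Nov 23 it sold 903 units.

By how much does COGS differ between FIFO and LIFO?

FIFO COGS: 281 @ $9 + 173 @ $12 + 265 @ $12 + 40 @ $14 + 144 @ $15 = $10,505
LIFO COGS: 361 @ $15 + 40 @ $14 + 265 @ $12 + 173 @ $12 + 64 @ $9 = $11,807
Difference = |$10,505 − $11,807| = $1,302

$1,302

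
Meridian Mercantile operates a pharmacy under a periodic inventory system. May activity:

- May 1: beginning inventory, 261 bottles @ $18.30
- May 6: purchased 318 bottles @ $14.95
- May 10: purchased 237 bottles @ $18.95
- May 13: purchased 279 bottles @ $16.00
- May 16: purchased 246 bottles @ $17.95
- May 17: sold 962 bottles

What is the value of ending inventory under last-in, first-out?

Ending inventory = $6,540.40

May 17, 962 sold [LIFO — newest first]: 246 @ $17.95 + 279 @ $16.00 + 237 @ $18.95 + 200 @ $14.95 = $16,360.85
Ending inventory: 261 @ $18.30 + 118 @ $14.95 = $6,540.40
Check: goods available $22,901.25 = COGS $16,360.85 + ending $6,540.40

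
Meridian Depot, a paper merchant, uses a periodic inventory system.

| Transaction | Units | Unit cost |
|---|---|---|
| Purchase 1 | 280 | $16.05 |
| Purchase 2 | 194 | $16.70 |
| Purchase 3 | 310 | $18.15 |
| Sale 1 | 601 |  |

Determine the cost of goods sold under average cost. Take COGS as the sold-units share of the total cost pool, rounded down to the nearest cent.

COGS = $10,241.76

Sale 1, sell 601: 601/784 × $13,360.30 → $10,241.76
Ending inventory (cost pool remaining) = $3,118.54
Check: goods available $13,360.30 = COGS $10,241.76 + ending $3,118.54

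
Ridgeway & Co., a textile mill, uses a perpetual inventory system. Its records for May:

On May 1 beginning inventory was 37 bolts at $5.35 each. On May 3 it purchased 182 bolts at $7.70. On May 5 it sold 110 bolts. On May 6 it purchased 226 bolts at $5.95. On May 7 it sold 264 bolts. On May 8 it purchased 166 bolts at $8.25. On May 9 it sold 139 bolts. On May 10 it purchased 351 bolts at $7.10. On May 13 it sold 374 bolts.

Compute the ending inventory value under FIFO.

May 5, 110 sold [FIFO — oldest first]: 37 @ $5.35 + 73 @ $7.70 = $760.05
May 7, 264 sold [FIFO — oldest first]: 109 @ $7.70 + 155 @ $5.95 = $1,761.55
May 9, 139 sold [FIFO — oldest first]: 71 @ $5.95 + 68 @ $8.25 = $983.45
May 13, 374 sold [FIFO — oldest first]: 98 @ $8.25 + 276 @ $7.10 = $2,768.10
Total COGS = $760.05 + $1,761.55 + $983.45 + $2,768.10 = $6,273.15
Ending inventory: 75 @ $7.10 = $532.50

Ending inventory = $532.50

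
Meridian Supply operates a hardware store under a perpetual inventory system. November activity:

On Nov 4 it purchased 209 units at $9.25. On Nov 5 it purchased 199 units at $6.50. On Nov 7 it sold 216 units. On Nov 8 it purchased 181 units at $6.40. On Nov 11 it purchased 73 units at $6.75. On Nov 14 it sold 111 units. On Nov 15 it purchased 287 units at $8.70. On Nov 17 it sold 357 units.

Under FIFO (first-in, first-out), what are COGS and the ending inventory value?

COGS = $5,069.30; ending inventory = $2,305.50

Nov 7, 216 sold [FIFO — oldest first]: 209 @ $9.25 + 7 @ $6.50 = $1,978.75
Nov 14, 111 sold [FIFO — oldest first]: 111 @ $6.50 = $721.50
Nov 17, 357 sold [FIFO — oldest first]: 81 @ $6.50 + 181 @ $6.40 + 73 @ $6.75 + 22 @ $8.70 = $2,369.05
Total COGS = $1,978.75 + $721.50 + $2,369.05 = $5,069.30
Ending inventory: 265 @ $8.70 = $2,305.50
Check: goods available $7,374.80 = COGS $5,069.30 + ending $2,305.50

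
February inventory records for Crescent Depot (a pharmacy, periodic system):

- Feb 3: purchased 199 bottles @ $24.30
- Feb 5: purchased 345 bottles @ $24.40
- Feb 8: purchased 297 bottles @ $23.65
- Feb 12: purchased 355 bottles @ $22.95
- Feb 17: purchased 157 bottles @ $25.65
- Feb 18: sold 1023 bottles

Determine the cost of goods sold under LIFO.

COGS = $24,419.95

Feb 18, 1023 sold [LIFO — newest first]: 157 @ $25.65 + 355 @ $22.95 + 297 @ $23.65 + 214 @ $24.40 = $24,419.95
Ending inventory: 199 @ $24.30 + 131 @ $24.40 = $8,032.10
Check: goods available $32,452.05 = COGS $24,419.95 + ending $8,032.10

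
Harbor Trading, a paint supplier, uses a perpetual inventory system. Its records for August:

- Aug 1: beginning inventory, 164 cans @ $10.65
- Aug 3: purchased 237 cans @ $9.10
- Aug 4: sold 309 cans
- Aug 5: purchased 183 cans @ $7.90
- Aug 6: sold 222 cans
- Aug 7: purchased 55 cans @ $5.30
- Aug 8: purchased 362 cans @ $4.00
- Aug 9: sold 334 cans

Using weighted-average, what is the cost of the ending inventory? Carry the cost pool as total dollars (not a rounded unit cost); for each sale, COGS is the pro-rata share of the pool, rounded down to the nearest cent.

After Aug 1: 164 on hand, pool $1,746.60 (≈ $10.6500 each)
After Aug 3: 401 on hand, pool $3,903.30 (≈ $9.7339 each)
Aug 4, sell 309: 309/401 × $3,903.30 → $3,007.77
After Aug 5: 275 on hand, pool $2,341.23 (≈ $8.5136 each)
Aug 6, sell 222: 222/275 × $2,341.23 → $1,890.01
After Aug 7: 108 on hand, pool $742.72 (≈ $6.8770 each)
After Aug 8: 470 on hand, pool $2,190.72 (≈ $4.6611 each)
Aug 9, sell 334: 334/470 × $2,190.72 → $1,556.80
Total COGS = $3,007.77 + $1,890.01 + $1,556.80 = $6,454.58
Ending inventory (cost pool remaining) = $633.92
Check: goods available $7,088.50 = COGS $6,454.58 + ending $633.92

Ending inventory = $633.92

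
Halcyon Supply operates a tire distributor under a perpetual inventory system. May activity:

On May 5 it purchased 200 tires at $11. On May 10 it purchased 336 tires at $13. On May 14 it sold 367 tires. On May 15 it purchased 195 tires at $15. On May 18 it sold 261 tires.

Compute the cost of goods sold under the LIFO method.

COGS = $8,360

May 14, 367 sold [LIFO — newest first]: 336 @ $13 + 31 @ $11 = $4,709
May 18, 261 sold [LIFO — newest first]: 195 @ $15 + 66 @ $11 = $3,651
Total COGS = $4,709 + $3,651 = $8,360
Ending inventory: 103 @ $11 = $1,133
Check: goods available $9,493 = COGS $8,360 + ending $1,133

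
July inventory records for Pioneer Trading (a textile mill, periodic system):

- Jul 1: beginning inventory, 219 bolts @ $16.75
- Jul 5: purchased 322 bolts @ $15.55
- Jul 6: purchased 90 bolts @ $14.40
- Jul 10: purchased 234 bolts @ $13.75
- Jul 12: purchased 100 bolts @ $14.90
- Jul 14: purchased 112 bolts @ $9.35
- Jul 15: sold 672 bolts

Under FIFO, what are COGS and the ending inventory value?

COGS = $10,535.10; ending inventory = $5,190.95

Jul 15, 672 sold [FIFO — oldest first]: 219 @ $16.75 + 322 @ $15.55 + 90 @ $14.40 + 41 @ $13.75 = $10,535.10
Ending inventory: 193 @ $13.75 + 100 @ $14.90 + 112 @ $9.35 = $5,190.95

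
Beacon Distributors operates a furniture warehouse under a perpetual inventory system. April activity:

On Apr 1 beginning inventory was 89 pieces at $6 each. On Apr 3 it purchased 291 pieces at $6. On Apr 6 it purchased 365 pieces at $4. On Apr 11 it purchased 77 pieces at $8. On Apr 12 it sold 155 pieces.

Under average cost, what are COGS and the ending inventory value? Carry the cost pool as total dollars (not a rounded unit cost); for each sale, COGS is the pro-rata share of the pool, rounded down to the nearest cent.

COGS = $821.38; ending inventory = $3,534.62

After Apr 1: 89 on hand, pool $534.00 (≈ $6.0000 each)
After Apr 3: 380 on hand, pool $2,280.00 (≈ $6.0000 each)
After Apr 6: 745 on hand, pool $3,740.00 (≈ $5.0201 each)
After Apr 11: 822 on hand, pool $4,356.00 (≈ $5.2993 each)
Apr 12, sell 155: 155/822 × $4,356.00 → $821.38
Ending inventory (cost pool remaining) = $3,534.62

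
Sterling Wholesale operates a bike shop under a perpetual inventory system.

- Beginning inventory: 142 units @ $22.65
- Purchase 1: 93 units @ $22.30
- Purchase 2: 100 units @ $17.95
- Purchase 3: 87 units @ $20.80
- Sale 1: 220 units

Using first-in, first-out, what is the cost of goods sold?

COGS = $4,955.70

Sale 1 (220) [FIFO — oldest first]: 142 @ $22.65 + 78 @ $22.30 = $4,955.70
Ending inventory: 15 @ $22.30 + 100 @ $17.95 + 87 @ $20.80 = $3,939.10
Check: goods available $8,894.80 = COGS $4,955.70 + ending $3,939.10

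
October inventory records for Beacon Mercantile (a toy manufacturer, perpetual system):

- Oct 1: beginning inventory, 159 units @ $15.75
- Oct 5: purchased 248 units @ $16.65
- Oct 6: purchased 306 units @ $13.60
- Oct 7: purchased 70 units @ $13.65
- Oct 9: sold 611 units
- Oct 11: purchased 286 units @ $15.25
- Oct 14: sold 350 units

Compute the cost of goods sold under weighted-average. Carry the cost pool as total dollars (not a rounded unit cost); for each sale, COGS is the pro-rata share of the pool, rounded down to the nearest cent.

COGS = $14,474.90

After Oct 1: 159 on hand, pool $2,504.25 (≈ $15.7500 each)
After Oct 5: 407 on hand, pool $6,633.45 (≈ $16.2984 each)
After Oct 6: 713 on hand, pool $10,795.05 (≈ $15.1403 each)
After Oct 7: 783 on hand, pool $11,750.55 (≈ $15.0071 each)
Oct 9, sell 611: 611/783 × $11,750.55 → $9,169.33
After Oct 11: 458 on hand, pool $6,942.72 (≈ $15.1588 each)
Oct 14, sell 350: 350/458 × $6,942.72 → $5,305.57
Total COGS = $9,169.33 + $5,305.57 = $14,474.90
Ending inventory (cost pool remaining) = $1,637.15
Check: goods available $16,112.05 = COGS $14,474.90 + ending $1,637.15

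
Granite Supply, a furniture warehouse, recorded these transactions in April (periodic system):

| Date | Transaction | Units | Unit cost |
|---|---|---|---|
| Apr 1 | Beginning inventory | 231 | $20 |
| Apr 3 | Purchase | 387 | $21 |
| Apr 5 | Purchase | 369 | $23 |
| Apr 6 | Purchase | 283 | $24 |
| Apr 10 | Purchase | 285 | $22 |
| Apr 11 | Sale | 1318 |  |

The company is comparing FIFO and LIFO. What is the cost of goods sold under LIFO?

COGS = $29,550

FIFO COGS: 231 @ $20 + 387 @ $21 + 369 @ $23 + 283 @ $24 + 48 @ $22 = $29,082
LIFO COGS: 285 @ $22 + 283 @ $24 + 369 @ $23 + 381 @ $21 = $29,550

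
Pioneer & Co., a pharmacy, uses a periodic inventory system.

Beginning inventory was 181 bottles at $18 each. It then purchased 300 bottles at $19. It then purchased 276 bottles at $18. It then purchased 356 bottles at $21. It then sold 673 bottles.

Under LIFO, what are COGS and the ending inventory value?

COGS = $13,223; ending inventory = $8,179

Sale 1 (673) [LIFO — newest first]: 356 @ $21 + 276 @ $18 + 41 @ $19 = $13,223
Ending inventory: 181 @ $18 + 259 @ $19 = $8,179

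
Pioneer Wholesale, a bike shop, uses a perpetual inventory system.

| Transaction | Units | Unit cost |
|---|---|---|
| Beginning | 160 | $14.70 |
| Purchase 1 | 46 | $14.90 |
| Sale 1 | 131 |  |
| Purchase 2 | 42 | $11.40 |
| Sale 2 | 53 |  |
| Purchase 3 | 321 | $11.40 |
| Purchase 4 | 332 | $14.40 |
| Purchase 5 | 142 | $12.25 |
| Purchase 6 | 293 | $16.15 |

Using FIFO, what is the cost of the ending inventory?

Ending inventory = $15,718.25

Sale 1 (131) [FIFO — oldest first]: 131 @ $14.70 = $1,925.70
Sale 2 (53) [FIFO — oldest first]: 29 @ $14.70 + 24 @ $14.90 = $783.90
Total COGS = $1,925.70 + $783.90 = $2,709.60
Ending inventory: 22 @ $14.90 + 42 @ $11.40 + 321 @ $11.40 + 332 @ $14.40 + 142 @ $12.25 + 293 @ $16.15 = $15,718.25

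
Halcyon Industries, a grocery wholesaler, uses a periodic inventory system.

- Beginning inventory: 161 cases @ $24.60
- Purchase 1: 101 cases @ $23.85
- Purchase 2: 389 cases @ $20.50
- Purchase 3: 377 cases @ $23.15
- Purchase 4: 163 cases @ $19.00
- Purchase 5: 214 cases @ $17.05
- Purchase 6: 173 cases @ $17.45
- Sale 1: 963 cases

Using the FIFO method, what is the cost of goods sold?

COGS = $21,566.75

Sale 1 (963) [FIFO — oldest first]: 161 @ $24.60 + 101 @ $23.85 + 389 @ $20.50 + 312 @ $23.15 = $21,566.75
Ending inventory: 65 @ $23.15 + 163 @ $19.00 + 214 @ $17.05 + 173 @ $17.45 = $11,269.30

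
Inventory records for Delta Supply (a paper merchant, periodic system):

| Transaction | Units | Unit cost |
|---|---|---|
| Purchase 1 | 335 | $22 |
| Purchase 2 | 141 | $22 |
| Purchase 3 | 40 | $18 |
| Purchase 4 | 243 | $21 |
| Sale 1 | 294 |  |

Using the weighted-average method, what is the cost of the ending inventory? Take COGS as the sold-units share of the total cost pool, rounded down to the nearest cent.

Sale 1, sell 294: 294/759 × $16,295.00 → $6,311.89
Ending inventory (cost pool remaining) = $9,983.11

Ending inventory = $9,983.11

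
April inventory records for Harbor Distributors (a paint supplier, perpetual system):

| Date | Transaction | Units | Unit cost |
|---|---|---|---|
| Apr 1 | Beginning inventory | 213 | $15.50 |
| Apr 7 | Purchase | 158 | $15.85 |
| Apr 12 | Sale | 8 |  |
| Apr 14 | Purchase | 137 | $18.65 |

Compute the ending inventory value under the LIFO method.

Apr 12, 8 sold [LIFO — newest first]: 8 @ $15.85 = $126.80
Ending inventory: 213 @ $15.50 + 150 @ $15.85 + 137 @ $18.65 = $8,234.05
Check: goods available $8,360.85 = COGS $126.80 + ending $8,234.05

Ending inventory = $8,234.05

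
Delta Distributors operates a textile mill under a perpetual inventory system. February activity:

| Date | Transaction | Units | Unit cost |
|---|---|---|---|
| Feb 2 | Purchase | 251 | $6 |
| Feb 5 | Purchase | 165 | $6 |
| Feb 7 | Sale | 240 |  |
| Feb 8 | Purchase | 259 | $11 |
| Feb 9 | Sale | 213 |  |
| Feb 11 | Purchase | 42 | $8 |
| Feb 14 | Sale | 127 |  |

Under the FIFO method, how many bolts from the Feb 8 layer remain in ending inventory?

95

Feb 7, 240 sold [FIFO — oldest first]: 240 @ $6 = $1,440
Feb 9, 213 sold [FIFO — oldest first]: 11 @ $6 + 165 @ $6 + 37 @ $11 = $1,463
Feb 14, 127 sold [FIFO — oldest first]: 127 @ $11 = $1,397
Total COGS = $1,440 + $1,463 + $1,397 = $4,300
Ending inventory: 95 @ $11 + 42 @ $8 = $1,381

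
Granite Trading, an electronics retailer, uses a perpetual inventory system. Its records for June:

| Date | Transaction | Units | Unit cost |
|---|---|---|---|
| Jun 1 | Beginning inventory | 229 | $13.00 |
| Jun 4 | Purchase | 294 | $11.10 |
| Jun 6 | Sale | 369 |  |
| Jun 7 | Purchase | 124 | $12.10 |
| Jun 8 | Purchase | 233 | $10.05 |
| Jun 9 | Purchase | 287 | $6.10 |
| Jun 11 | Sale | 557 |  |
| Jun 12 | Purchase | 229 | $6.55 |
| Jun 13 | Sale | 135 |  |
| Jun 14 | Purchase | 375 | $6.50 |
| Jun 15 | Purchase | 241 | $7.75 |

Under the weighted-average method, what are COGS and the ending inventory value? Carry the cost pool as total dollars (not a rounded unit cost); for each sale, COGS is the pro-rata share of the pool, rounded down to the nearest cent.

After Jun 1: 229 on hand, pool $2,977.00 (≈ $13.0000 each)
After Jun 4: 523 on hand, pool $6,240.40 (≈ $11.9319 each)
Jun 6, sell 369: 369/523 × $6,240.40 → $4,402.88
After Jun 7: 278 on hand, pool $3,337.92 (≈ $12.0069 each)
After Jun 8: 511 on hand, pool $5,679.57 (≈ $11.1146 each)
After Jun 9: 798 on hand, pool $7,430.27 (≈ $9.3111 each)
Jun 11, sell 557: 557/798 × $7,430.27 → $5,186.29
After Jun 12: 470 on hand, pool $3,743.93 (≈ $7.9658 each)
Jun 13, sell 135: 135/470 × $3,743.93 → $1,075.38
After Jun 14: 710 on hand, pool $5,106.05 (≈ $7.1916 each)
After Jun 15: 951 on hand, pool $6,973.80 (≈ $7.3331 each)
Total COGS = $4,402.88 + $5,186.29 + $1,075.38 = $10,664.55
Ending inventory (cost pool remaining) = $6,973.80

COGS = $10,664.55; ending inventory = $6,973.80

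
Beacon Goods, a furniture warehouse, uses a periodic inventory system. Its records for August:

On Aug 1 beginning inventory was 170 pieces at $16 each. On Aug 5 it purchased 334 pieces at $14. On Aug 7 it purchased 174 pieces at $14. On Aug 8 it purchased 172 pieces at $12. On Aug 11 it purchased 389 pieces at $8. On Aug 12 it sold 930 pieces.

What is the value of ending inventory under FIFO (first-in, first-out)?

Ending inventory = $2,472

Aug 12, 930 sold [FIFO — oldest first]: 170 @ $16 + 334 @ $14 + 174 @ $14 + 172 @ $12 + 80 @ $8 = $12,536
Ending inventory: 309 @ $8 = $2,472
Check: goods available $15,008 = COGS $12,536 + ending $2,472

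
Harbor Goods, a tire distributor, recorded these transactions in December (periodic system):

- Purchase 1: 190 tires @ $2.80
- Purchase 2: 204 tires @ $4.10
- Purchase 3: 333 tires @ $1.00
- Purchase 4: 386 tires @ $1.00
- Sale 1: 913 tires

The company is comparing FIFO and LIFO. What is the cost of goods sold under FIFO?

COGS = $1,887.40

FIFO COGS: 190 @ $2.80 + 204 @ $4.10 + 333 @ $1.00 + 186 @ $1.00 = $1,887.40
LIFO COGS: 386 @ $1.00 + 333 @ $1.00 + 194 @ $4.10 = $1,514.40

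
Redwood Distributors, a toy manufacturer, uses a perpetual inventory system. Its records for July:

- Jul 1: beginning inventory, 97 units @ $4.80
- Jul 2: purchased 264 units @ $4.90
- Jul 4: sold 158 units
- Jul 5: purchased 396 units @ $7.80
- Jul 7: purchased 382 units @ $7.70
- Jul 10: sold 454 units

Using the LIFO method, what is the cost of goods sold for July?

COGS = $4,277.20

Jul 4, 158 sold [LIFO — newest first]: 158 @ $4.90 = $774.20
Jul 10, 454 sold [LIFO — newest first]: 382 @ $7.70 + 72 @ $7.80 = $3,503.00
Total COGS = $774.20 + $3,503.00 = $4,277.20
Ending inventory: 97 @ $4.80 + 106 @ $4.90 + 324 @ $7.80 = $3,512.20
Check: goods available $7,789.40 = COGS $4,277.20 + ending $3,512.20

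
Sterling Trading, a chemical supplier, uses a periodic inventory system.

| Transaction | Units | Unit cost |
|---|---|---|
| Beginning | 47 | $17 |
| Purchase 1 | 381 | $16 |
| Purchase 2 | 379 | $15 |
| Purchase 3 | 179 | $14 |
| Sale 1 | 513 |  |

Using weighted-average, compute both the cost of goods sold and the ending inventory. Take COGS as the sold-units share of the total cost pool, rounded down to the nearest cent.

COGS = $7,849.00; ending inventory = $7,237.00

Sale 1, sell 513: 513/986 × $15,086.00 → $7,849.00
Ending inventory (cost pool remaining) = $7,237.00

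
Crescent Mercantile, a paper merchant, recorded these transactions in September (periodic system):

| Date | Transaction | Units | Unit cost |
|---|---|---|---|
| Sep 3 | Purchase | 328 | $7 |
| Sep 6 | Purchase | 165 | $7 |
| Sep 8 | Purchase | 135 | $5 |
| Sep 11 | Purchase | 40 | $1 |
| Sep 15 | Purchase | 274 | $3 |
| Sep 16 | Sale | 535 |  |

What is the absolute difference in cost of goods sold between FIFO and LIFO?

$1,522

FIFO COGS: 328 @ $7 + 165 @ $7 + 42 @ $5 = $3,661
LIFO COGS: 274 @ $3 + 40 @ $1 + 135 @ $5 + 86 @ $7 = $2,139
Difference = |$3,661 − $2,139| = $1,522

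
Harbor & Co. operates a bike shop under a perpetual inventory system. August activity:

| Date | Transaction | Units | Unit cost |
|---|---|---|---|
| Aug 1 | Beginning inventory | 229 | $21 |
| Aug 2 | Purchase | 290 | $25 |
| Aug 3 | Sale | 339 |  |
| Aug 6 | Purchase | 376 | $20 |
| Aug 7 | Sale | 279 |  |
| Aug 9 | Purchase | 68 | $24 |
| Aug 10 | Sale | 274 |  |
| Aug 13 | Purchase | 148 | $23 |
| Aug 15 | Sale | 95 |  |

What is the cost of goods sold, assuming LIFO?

Aug 3, 339 sold [LIFO — newest first]: 290 @ $25 + 49 @ $21 = $8,279
Aug 7, 279 sold [LIFO — newest first]: 279 @ $20 = $5,580
Aug 10, 274 sold [LIFO — newest first]: 68 @ $24 + 97 @ $20 + 109 @ $21 = $5,861
Aug 15, 95 sold [LIFO — newest first]: 95 @ $23 = $2,185
Total COGS = $8,279 + $5,580 + $5,861 + $2,185 = $21,905
Ending inventory: 71 @ $21 + 53 @ $23 = $2,710

COGS = $21,905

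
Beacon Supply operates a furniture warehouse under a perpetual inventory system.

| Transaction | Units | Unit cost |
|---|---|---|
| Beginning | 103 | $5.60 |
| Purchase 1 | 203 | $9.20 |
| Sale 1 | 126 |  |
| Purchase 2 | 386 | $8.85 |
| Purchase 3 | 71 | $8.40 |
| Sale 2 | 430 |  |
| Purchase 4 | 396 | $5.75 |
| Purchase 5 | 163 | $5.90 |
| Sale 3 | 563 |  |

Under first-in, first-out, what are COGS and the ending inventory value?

Sale 1 (126) [FIFO — oldest first]: 103 @ $5.60 + 23 @ $9.20 = $788.40
Sale 2 (430) [FIFO — oldest first]: 180 @ $9.20 + 250 @ $8.85 = $3,868.50
Sale 3 (563) [FIFO — oldest first]: 136 @ $8.85 + 71 @ $8.40 + 356 @ $5.75 = $3,847.00
Total COGS = $788.40 + $3,868.50 + $3,847.00 = $8,503.90
Ending inventory: 40 @ $5.75 + 163 @ $5.90 = $1,191.70
Check: goods available $9,695.60 = COGS $8,503.90 + ending $1,191.70

COGS = $8,503.90; ending inventory = $1,191.70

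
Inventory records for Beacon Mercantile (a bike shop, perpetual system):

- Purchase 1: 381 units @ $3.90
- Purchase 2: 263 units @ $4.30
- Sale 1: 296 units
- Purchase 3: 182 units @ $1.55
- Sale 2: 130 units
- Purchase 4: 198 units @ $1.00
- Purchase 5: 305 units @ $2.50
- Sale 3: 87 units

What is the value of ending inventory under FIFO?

Ending inventory = $1,805.90

Sale 1 (296) [FIFO — oldest first]: 296 @ $3.90 = $1,154.40
Sale 2 (130) [FIFO — oldest first]: 85 @ $3.90 + 45 @ $4.30 = $525.00
Sale 3 (87) [FIFO — oldest first]: 87 @ $4.30 = $374.10
Total COGS = $1,154.40 + $525.00 + $374.10 = $2,053.50
Ending inventory: 131 @ $4.30 + 182 @ $1.55 + 198 @ $1.00 + 305 @ $2.50 = $1,805.90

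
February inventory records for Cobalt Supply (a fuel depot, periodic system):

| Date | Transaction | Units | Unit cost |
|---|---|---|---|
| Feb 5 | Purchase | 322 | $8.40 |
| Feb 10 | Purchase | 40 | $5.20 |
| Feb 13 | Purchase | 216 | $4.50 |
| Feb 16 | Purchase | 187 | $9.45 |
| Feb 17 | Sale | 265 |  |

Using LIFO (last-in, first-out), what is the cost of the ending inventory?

Ending inventory = $3,533.80

Feb 17, 265 sold [LIFO — newest first]: 187 @ $9.45 + 78 @ $4.50 = $2,118.15
Ending inventory: 322 @ $8.40 + 40 @ $5.20 + 138 @ $4.50 = $3,533.80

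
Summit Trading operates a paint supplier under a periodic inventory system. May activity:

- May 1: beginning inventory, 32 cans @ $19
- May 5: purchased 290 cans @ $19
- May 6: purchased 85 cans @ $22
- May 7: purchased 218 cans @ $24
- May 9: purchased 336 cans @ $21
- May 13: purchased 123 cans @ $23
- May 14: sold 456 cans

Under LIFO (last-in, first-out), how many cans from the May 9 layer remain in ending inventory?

3

May 14, 456 sold [LIFO — newest first]: 123 @ $23 + 333 @ $21 = $9,822
Ending inventory: 32 @ $19 + 290 @ $19 + 85 @ $22 + 218 @ $24 + 3 @ $21 = $13,283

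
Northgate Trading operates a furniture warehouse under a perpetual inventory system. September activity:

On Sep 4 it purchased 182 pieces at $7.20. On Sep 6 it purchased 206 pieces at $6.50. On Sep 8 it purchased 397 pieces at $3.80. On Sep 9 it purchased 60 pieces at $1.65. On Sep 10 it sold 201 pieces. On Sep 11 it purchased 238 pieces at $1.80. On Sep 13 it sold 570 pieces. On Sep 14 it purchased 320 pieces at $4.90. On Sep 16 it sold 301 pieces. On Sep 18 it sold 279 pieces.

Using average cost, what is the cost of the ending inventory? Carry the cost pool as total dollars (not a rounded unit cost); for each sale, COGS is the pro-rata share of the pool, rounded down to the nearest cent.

After Sep 4: 182 on hand, pool $1,310.40 (≈ $7.2000 each)
After Sep 6: 388 on hand, pool $2,649.40 (≈ $6.8284 each)
After Sep 8: 785 on hand, pool $4,158.00 (≈ $5.2968 each)
After Sep 9: 845 on hand, pool $4,257.00 (≈ $5.0379 each)
Sep 10, sell 201: 201/845 × $4,257.00 → $1,012.61
After Sep 11: 882 on hand, pool $3,672.79 (≈ $4.1642 each)
Sep 13, sell 570: 570/882 × $3,672.79 → $2,373.57
After Sep 14: 632 on hand, pool $2,867.22 (≈ $4.5367 each)
Sep 16, sell 301: 301/632 × $2,867.22 → $1,365.55
Sep 18, sell 279: 279/331 × $1,501.67 → $1,265.75
Total COGS = $1,012.61 + $2,373.57 + $1,365.55 + $1,265.75 = $6,017.48
Ending inventory (cost pool remaining) = $235.92

Ending inventory = $235.92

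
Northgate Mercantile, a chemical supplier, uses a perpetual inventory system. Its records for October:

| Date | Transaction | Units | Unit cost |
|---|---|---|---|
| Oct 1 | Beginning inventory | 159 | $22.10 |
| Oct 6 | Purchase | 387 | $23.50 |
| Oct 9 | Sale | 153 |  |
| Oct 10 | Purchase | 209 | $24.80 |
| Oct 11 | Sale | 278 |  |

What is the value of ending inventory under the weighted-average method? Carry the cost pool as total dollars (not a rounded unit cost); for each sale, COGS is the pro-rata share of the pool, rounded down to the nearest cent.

After Oct 1: 159 on hand, pool $3,513.90 (≈ $22.1000 each)
After Oct 6: 546 on hand, pool $12,608.40 (≈ $23.0923 each)
Oct 9, sell 153: 153/546 × $12,608.40 → $3,533.12
After Oct 10: 602 on hand, pool $14,258.48 (≈ $23.6852 each)
Oct 11, sell 278: 278/602 × $14,258.48 → $6,584.48
Total COGS = $3,533.12 + $6,584.48 = $10,117.60
Ending inventory (cost pool remaining) = $7,674.00

Ending inventory = $7,674.00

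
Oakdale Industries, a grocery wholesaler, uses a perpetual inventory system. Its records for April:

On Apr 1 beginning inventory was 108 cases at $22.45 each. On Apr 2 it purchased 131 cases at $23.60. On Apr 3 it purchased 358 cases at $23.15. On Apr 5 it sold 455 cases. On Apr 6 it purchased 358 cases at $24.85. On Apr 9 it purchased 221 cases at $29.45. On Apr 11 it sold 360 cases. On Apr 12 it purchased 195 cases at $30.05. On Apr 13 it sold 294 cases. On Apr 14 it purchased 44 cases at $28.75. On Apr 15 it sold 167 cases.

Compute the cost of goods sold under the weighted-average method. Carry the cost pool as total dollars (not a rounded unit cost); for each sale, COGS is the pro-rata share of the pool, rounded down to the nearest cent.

COGS = $32,501.59

After Apr 1: 108 on hand, pool $2,424.60 (≈ $22.4500 each)
After Apr 2: 239 on hand, pool $5,516.20 (≈ $23.0803 each)
After Apr 3: 597 on hand, pool $13,803.90 (≈ $23.1221 each)
Apr 5, sell 455: 455/597 × $13,803.90 → $10,520.56
After Apr 6: 500 on hand, pool $12,179.64 (≈ $24.3593 each)
After Apr 9: 721 on hand, pool $18,688.09 (≈ $25.9197 each)
Apr 11, sell 360: 360/721 × $18,688.09 → $9,331.08
After Apr 12: 556 on hand, pool $15,216.76 (≈ $27.3683 each)
Apr 13, sell 294: 294/556 × $15,216.76 → $8,046.27
After Apr 14: 306 on hand, pool $8,435.49 (≈ $27.5670 each)
Apr 15, sell 167: 167/306 × $8,435.49 → $4,603.68
Total COGS = $10,520.56 + $9,331.08 + $8,046.27 + $4,603.68 = $32,501.59
Ending inventory (cost pool remaining) = $3,831.81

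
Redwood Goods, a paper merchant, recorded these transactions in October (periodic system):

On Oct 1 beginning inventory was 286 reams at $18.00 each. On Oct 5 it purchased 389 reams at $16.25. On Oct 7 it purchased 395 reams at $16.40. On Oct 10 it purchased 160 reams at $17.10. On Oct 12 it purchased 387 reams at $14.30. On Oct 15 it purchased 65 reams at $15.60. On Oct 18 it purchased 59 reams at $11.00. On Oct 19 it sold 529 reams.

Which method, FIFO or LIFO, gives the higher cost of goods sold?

FIFO

FIFO COGS: 286 @ $18.00 + 243 @ $16.25 = $9,096.75
LIFO COGS: 59 @ $11.00 + 65 @ $15.60 + 387 @ $14.30 + 18 @ $17.10 = $7,504.90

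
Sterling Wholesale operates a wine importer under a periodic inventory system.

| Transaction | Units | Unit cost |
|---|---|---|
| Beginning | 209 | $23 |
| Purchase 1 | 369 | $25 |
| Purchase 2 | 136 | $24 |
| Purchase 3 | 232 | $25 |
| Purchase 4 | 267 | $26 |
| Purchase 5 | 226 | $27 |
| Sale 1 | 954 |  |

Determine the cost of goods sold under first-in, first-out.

COGS = $23,304

Sale 1 (954) [FIFO — oldest first]: 209 @ $23 + 369 @ $25 + 136 @ $24 + 232 @ $25 + 8 @ $26 = $23,304
Ending inventory: 259 @ $26 + 226 @ $27 = $12,836
Check: goods available $36,140 = COGS $23,304 + ending $12,836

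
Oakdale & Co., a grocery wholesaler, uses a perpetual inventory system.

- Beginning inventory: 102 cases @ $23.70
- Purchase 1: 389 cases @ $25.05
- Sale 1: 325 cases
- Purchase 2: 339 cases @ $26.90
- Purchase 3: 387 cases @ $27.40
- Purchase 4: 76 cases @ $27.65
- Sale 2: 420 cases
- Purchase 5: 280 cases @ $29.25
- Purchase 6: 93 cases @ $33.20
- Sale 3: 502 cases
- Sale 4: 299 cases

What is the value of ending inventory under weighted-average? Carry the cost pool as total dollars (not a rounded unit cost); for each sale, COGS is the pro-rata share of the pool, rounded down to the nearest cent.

Ending inventory = $3,382.47

After Beginning: 102 on hand, pool $2,417.40 (≈ $23.7000 each)
After Purchase 1: 491 on hand, pool $12,161.85 (≈ $24.7696 each)
Sale 1, sell 325: 325/491 × $12,161.85 → $8,050.10
After Purchase 2: 505 on hand, pool $13,230.85 (≈ $26.1997 each)
After Purchase 3: 892 on hand, pool $23,834.65 (≈ $26.7205 each)
After Purchase 4: 968 on hand, pool $25,936.05 (≈ $26.7934 each)
Sale 2, sell 420: 420/968 × $25,936.05 → $11,253.24
After Purchase 5: 828 on hand, pool $22,872.81 (≈ $27.6242 each)
After Purchase 6: 921 on hand, pool $25,960.41 (≈ $28.1872 each)
Sale 3, sell 502: 502/921 × $25,960.41 → $14,149.97
Sale 4, sell 299: 299/419 × $11,810.44 → $8,427.97
Total COGS = $8,050.10 + $11,253.24 + $14,149.97 + $8,427.97 = $41,881.28
Ending inventory (cost pool remaining) = $3,382.47
Check: goods available $45,263.75 = COGS $41,881.28 + ending $3,382.47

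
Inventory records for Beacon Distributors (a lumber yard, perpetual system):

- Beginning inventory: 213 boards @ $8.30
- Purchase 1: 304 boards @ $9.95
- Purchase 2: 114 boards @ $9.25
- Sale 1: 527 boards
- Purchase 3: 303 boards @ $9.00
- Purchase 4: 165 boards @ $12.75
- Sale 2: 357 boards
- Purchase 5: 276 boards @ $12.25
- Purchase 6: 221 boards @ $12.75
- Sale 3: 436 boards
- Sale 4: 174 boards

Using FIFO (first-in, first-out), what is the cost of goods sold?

COGS = $15,576.20

Sale 1 (527) [FIFO — oldest first]: 213 @ $8.30 + 304 @ $9.95 + 10 @ $9.25 = $4,885.20
Sale 2 (357) [FIFO — oldest first]: 104 @ $9.25 + 253 @ $9.00 = $3,239.00
Sale 3 (436) [FIFO — oldest first]: 50 @ $9.00 + 165 @ $12.75 + 221 @ $12.25 = $5,261.00
Sale 4 (174) [FIFO — oldest first]: 55 @ $12.25 + 119 @ $12.75 = $2,191.00
Total COGS = $4,885.20 + $3,239.00 + $5,261.00 + $2,191.00 = $15,576.20
Ending inventory: 102 @ $12.75 = $1,300.50
Check: goods available $16,876.70 = COGS $15,576.20 + ending $1,300.50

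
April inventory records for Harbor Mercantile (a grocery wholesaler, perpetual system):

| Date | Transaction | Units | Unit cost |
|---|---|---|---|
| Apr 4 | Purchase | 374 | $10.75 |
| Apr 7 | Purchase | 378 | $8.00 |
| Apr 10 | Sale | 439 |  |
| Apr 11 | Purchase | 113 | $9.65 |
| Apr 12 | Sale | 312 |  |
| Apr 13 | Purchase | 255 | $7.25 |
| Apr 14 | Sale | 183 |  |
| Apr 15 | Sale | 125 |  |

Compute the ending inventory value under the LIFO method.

Apr 10, 439 sold [LIFO — newest first]: 378 @ $8.00 + 61 @ $10.75 = $3,679.75
Apr 12, 312 sold [LIFO — newest first]: 113 @ $9.65 + 199 @ $10.75 = $3,229.70
Apr 14, 183 sold [LIFO — newest first]: 183 @ $7.25 = $1,326.75
Apr 15, 125 sold [LIFO — newest first]: 72 @ $7.25 + 53 @ $10.75 = $1,091.75
Total COGS = $3,679.75 + $3,229.70 + $1,326.75 + $1,091.75 = $9,327.95
Ending inventory: 61 @ $10.75 = $655.75

Ending inventory = $655.75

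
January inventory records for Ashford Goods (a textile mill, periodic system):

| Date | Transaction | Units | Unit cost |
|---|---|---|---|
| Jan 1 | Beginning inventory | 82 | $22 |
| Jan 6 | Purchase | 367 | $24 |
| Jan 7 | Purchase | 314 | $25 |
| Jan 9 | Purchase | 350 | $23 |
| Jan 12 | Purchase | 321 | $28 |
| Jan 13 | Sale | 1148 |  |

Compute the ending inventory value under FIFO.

Jan 13, 1148 sold [FIFO — oldest first]: 82 @ $22 + 367 @ $24 + 314 @ $25 + 350 @ $23 + 35 @ $28 = $27,492
Ending inventory: 286 @ $28 = $8,008
Check: goods available $35,500 = COGS $27,492 + ending $8,008

Ending inventory = $8,008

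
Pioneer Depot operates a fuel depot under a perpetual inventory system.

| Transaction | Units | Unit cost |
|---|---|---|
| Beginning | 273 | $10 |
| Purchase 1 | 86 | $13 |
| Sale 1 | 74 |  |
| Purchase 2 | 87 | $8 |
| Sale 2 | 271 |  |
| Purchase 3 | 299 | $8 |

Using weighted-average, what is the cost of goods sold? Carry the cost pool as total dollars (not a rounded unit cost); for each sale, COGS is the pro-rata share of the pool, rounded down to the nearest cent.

COGS = $3,525.63

After Beginning: 273 on hand, pool $2,730.00 (≈ $10.0000 each)
After Purchase 1: 359 on hand, pool $3,848.00 (≈ $10.7187 each)
Sale 1, sell 74: 74/359 × $3,848.00 → $793.18
After Purchase 2: 372 on hand, pool $3,750.82 (≈ $10.0828 each)
Sale 2, sell 271: 271/372 × $3,750.82 → $2,732.45
After Purchase 3: 400 on hand, pool $3,410.37 (≈ $8.5259 each)
Total COGS = $793.18 + $2,732.45 = $3,525.63
Ending inventory (cost pool remaining) = $3,410.37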